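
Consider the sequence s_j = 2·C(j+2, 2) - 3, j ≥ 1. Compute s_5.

C(7, 2) = 21, so s_5 = 39.

39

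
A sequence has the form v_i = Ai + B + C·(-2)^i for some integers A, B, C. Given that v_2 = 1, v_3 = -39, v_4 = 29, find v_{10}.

Write the equations: 2A + B + 4C = 1; 3A + B - 8C = -39; 4A + B + 16C = 29.
Subtracting the first from the second: A - 12C = -40.
Subtracting the second from the third: A + 24C = 68.
Solving: C = 3, A = -4, then B = -3.
Hence v_{10} = -4·10 + (-3) + 3·1024 = 3029.

3029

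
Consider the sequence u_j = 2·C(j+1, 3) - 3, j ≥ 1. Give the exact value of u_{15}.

1117

C(16, 3) = 560, so u_{15} = 1117.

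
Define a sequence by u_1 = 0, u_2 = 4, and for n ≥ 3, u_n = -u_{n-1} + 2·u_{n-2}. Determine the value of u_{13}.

Iterate the recurrence:
u_3 = -4  u_4 = 12  u_5 = -20  …  u_{10} = 684  u_{11} = -1364  u_{12} = 2732  u_{13} = -5460.
(Characteristic roots are 1 and -2.)

-5460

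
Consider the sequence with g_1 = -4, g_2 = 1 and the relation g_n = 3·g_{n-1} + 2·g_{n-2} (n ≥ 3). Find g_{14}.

Step forward from the initial values:
g_3 = -5; g_4 = -13; g_5 = -49; …; g_{11} = -99257; g_{12} = -353509; g_{13} = -1259041; g_{14} = -4484141.

-4484141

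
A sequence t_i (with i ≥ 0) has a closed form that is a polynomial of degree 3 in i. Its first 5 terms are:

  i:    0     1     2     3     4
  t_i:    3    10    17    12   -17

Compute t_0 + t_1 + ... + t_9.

1st diffs: 7, 7, -5, -29.
2nd diffs: 0, -12, -24.
3rd diffs: -12, -12 (constant).
Newton forward-difference form: t_i = 3 + 7·C(i,1) + (-12)·C(i,3).
Continuing: …, -82, -195, -368, -613, …, t_9 = -942.
Summing i = 0..9 (10 terms) gives -2175.

-2175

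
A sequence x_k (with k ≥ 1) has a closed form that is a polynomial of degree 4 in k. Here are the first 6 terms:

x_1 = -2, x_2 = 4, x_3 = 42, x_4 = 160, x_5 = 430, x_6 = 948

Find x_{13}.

1st diffs: 6, 38, 118, 270, 518.
2nd diffs: 32, 80, 152, 248.
3rd diffs: 48, 72, 96.
4th diffs: 24, 24 (constant).
Newton forward-difference form: x_k = -2 + 6·C(k-1,1) + 32·C(k-1,2) + 48·C(k-1,3) + 24·C(k-1,4).
At k = 13: k-1 = 12, so x_{13} = -2 + 72 + 2112 + 10560 + 11880 = 24622.

24622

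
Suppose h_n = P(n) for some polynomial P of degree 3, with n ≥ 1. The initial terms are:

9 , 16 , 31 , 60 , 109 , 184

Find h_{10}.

864

1st diffs: 7, 15, 29, 49, 75.
2nd diffs: 8, 14, 20, 26.
3rd diffs: 6, 6, 6 (constant).
So h_n = n^3 - 2n^2 + 6n + 4.
Evaluating at n = 10 gives h_{10} = 864.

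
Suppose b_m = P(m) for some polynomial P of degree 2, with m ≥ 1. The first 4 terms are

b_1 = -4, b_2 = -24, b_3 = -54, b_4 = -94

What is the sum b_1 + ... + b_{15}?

1st diffs: -20, -30, -40.
2nd diffs: -10, -10 (constant).
So b_m = -5m^2 - 5m + 6.
Continuing: …, -144, -204, -274, -354, …, b_{15} = -1194.
Summing m = 1..15 (15 terms) gives -6710.

-6710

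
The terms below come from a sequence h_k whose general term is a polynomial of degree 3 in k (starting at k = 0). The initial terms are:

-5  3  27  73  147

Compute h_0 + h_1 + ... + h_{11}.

6958

1st diffs: 8, 24, 46, 74.
2nd diffs: 16, 22, 28.
3rd diffs: 6, 6 (constant).
So h_k = k^3 + 5k^2 + 2k - 5.
Continuing: …, 255, 403, 597, 843, …, h_{11} = 1953.
Summing k = 0..11 (12 terms) gives 6958.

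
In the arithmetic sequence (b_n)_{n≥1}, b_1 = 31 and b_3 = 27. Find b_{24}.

Common difference d = (27 - 31) / (3 - 1) = -2.
b_n = 31 + (n - 1)·(-2).
b_{24} = 31 + 23·(-2) = -15.

-15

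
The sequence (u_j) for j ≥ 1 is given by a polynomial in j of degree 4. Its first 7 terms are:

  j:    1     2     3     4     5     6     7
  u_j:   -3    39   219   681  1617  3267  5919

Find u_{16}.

1st diffs: 42, 180, 462, 936, 1650, 2652.
2nd diffs: 138, 282, 474, 714, 1002.
3rd diffs: 144, 192, 240, 288.
4th diffs: 48, 48, 48 (constant).
Newton forward-difference form: u_j = -3 + 42·C(j-1,1) + 138·C(j-1,2) + 144·C(j-1,3) + 48·C(j-1,4).
At j = 16: j-1 = 15, so u_{16} = -3 + 630 + 14490 + 65520 + 65520 = 146157.

146157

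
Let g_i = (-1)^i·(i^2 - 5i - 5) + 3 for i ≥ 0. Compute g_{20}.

(-1)^20 = 1; i^2 - 5i - 5 at i=20 is 295; so g_{20} = 298.

298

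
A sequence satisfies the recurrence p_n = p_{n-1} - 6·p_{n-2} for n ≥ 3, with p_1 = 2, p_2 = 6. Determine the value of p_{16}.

Applying the relation repeatedly:
p_3 = -6, p_4 = -42, p_5 = -6, …, p_{13} = -133638, p_{14} = -109194, p_{15} = 692634, p_{16} = 1347798.

1347798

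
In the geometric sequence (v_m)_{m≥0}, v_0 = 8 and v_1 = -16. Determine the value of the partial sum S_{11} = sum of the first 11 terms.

5464

Common ratio r = -2.
v_m = 8·(-2)^(m-0).
S = 8·((-2)^11 - 1)/(-2 - 1) = 8·(-2048 - 1)/(-3) = 5464.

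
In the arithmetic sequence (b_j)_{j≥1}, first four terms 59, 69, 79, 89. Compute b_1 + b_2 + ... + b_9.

891

Common difference d = 10.
b_j = 59 + (j - 1)·10.
b_9 = 139; S = 9·(59 + 139)/2 = 891.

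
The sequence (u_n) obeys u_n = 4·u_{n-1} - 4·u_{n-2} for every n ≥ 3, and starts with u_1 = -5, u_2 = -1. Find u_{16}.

2048000

Applying the relation repeatedly:
u_3 = 16;  u_4 = 68;  u_5 = 208;  …;  u_{13} = 200704;  u_{14} = 438272;  u_{15} = 950272;  u_{16} = 2048000.
(Characteristic roots are 2 and 2.)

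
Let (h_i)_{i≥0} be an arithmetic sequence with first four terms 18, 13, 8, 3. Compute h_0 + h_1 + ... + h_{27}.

Common difference d = -5.
h_i = 18 + (i - 0)·(-5).
h_{27} = -117; S = 28·(18 + (-117))/2 = -1386.

-1386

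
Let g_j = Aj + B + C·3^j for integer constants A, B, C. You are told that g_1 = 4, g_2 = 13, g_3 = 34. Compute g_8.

Plug in j = 1, 2, 3: A + B + 3C = 4; 2A + B + 9C = 13; 3A + B + 27C = 34.
Subtracting the first from the second: A + 6C = 9.
Subtracting the second from the third: A + 18C = 21.
Solving: C = 1, A = 3, then B = -2.
So g_j = 3·j + (-2) + 1·3^j; at j=8 this is 6583.

6583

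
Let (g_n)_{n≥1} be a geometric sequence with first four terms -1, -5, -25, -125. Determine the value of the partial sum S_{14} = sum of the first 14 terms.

-1525878906

Common ratio r = 5.
g_n = (-1)·5^(n-1).
S = (-1)·(5^14 - 1)/(5 - 1) = (-1)·(6103515625 - 1)/(4) = -1525878906.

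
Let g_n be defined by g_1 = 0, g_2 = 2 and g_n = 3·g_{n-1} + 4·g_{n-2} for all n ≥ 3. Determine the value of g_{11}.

Step forward from the initial values:
g_3 = 6; g_4 = 26; g_5 = 102; g_6 = 410; g_7 = 1638; g_8 = 6554; g_9 = 26214; g_{10} = 104858; g_{11} = 419430.
(Characteristic roots are 4 and -1.)

419430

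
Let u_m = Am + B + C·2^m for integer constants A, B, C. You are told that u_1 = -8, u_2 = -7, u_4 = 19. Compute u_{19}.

1572760

Write the equations: A + B + 2C = -8; 2A + B + 4C = -7; 4A + B + 16C = 19.
Subtracting the first from the second: A + 2C = 1.
Subtracting the second from the third: 2A + 12C = 26.
Solving: C = 3, A = -5, then B = -9.
So u_m = -5·m + (-9) + 3·2^m; at m=19 this is 1572760.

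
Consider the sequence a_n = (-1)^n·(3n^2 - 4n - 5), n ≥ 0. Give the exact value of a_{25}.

(-1)^25 = -1; 3n^2 - 4n - 5 at n=25 is 1770; so a_{25} = -1770.

-1770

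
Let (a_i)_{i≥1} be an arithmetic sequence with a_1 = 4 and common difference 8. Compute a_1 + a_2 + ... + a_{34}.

4624

a_i = 4 + (i - 1)·8.
a_{34} = 268; S = 34·(4 + 268)/2 = 4624.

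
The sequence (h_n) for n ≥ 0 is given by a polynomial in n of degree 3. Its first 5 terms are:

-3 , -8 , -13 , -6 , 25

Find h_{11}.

1st diffs: -5, -5, 7, 31.
2nd diffs: 0, 12, 24.
3rd diffs: 12, 12 (constant).
So h_n = 2n^3 - 6n^2 - n - 3.
Evaluating at n = 11 gives h_{11} = 1922.

1922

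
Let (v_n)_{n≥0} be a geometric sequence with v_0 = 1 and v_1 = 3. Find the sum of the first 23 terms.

Common ratio r = 3.
v_n = 1·3^(n-0).
S = 1·(3^23 - 1)/(3 - 1) = 1·(94143178827 - 1)/(2) = 47071589413.

47071589413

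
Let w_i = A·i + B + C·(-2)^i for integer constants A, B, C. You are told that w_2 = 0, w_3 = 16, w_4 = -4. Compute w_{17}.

131136

The three given values yield: 2A + B + 4C = 0; 3A + B - 8C = 16; 4A + B + 16C = -4.
Subtracting the first from the second: A - 12C = 16.
Subtracting the second from the third: A + 24C = -20.
Solving: C = -1, A = 4, then B = -4.
Hence w_{17} = 4·17 + (-4) + (-1)·(-131072) = 131136.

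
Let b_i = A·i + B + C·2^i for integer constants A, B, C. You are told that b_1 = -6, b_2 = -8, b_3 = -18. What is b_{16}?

At i = 1, 2, 3: A + B + 2C = -6; 2A + B + 4C = -8; 3A + B + 8C = -18.
Subtracting the first from the second: A + 2C = -2.
Subtracting the second from the third: A + 4C = -10.
Solving: C = -4, A = 6, then B = -4.
Therefore b_{16} = 96 + (-4) + (-4)·65536 = -262052.

-262052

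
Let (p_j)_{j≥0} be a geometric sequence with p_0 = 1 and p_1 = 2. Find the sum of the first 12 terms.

Common ratio r = 2.
p_j = 1·2^(j-0).
S = 1·(2^12 - 1)/(2 - 1) = 1·(4096 - 1)/(1) = 4095.

4095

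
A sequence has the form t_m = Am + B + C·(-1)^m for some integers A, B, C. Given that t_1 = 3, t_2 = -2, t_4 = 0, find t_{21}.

23

Plug in m = 1, 2, 4: A + B - C = 3; 2A + B + C = -2; 4A + B + C = 0.
Subtracting the first from the second: A + 2C = -5.
Subtracting the second from the third: 2A = 2.
Solving: C = -3, A = 1, then B = -1.
Hence t_{21} = 1·21 + (-1) + (-3)·(-1) = 23.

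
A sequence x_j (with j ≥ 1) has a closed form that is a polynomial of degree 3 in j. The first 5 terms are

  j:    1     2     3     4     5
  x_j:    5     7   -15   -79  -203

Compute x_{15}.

-8703

1st diffs: 2, -22, -64, -124.
2nd diffs: -24, -42, -60.
3rd diffs: -18, -18 (constant).
Newton forward-difference form: x_j = 5 + 2·C(j-1,1) + (-24)·C(j-1,2) + (-18)·C(j-1,3).
At j = 15: j-1 = 14, so x_{15} = 5 + 28 - 2184 - 6552 = -8703.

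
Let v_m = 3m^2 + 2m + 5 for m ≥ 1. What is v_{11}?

v_{11} = 3·11^2 + 2·11 + 5 = 390.

390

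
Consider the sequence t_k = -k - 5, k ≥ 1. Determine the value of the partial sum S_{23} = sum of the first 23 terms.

-391

Over k = 1..23: Σk = 276.
Total = (-1)·276 + (-5)·23 = -391.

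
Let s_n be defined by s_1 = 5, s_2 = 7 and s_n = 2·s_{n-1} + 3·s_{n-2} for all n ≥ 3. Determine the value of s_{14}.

s_3 = 29  s_4 = 79  s_5 = 245  …  s_{11} = 177149  s_{12} = 531439  s_{13} = 1594325  s_{14} = 4782967.
(Characteristic roots are 3 and -1.)

4782967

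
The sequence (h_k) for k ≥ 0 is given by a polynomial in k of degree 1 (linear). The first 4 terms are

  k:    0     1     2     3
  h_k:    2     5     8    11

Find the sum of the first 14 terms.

1st diffs: 3, 3, 3 (constant).
So h_k = 3k + 2.
Continuing: …, 14, 17, 20, 23, …, h_{13} = 41.
Summing k = 0..13 (14 terms) gives 301.

301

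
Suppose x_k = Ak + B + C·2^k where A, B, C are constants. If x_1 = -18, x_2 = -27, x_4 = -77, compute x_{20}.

-4194333

Write the equations: A + B + 2C = -18; 2A + B + 4C = -27; 4A + B + 16C = -77.
Subtracting the first from the second: A + 2C = -9.
Subtracting the second from the third: 2A + 12C = -50.
Solving: C = -4, A = -1, then B = -9.
Hence x_{20} = -1·20 + (-9) + (-4)·1048576 = -4194333.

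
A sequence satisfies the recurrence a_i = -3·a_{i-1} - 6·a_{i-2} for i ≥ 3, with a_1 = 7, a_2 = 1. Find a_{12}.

Applying the relation repeatedly:
a_3 = -45;  a_4 = 129;  a_5 = -117;  a_6 = -423;  a_7 = 1971;  a_8 = -3375;  a_9 = -1701;  a_{10} = 25353;  a_{11} = -65853;  a_{12} = 45441.

45441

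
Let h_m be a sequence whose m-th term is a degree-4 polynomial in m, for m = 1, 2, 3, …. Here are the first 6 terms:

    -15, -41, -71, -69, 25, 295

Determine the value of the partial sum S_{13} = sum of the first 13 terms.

53261

1st diffs: -26, -30, 2, 94, 270.
2nd diffs: -4, 32, 92, 176.
3rd diffs: 36, 60, 84.
4th diffs: 24, 24 (constant).
So h_m = m^4 - 4m^3 - 3m^2 - 4m - 5.
Continuing: …, 849, 1819, 3361, 5655, …, h_{13} = 19209.
Summing m = 1..13 (13 terms) gives 53261.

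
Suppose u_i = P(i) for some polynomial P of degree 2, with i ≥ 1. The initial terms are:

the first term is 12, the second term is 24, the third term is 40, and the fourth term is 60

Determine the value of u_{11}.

312

1st diffs: 12, 16, 20.
2nd diffs: 4, 4 (constant).
Newton forward-difference form: u_i = 12 + 12·C(i-1,1) + 4·C(i-1,2).
At i = 11: i-1 = 10, so u_{11} = 12 + 120 + 180 = 312.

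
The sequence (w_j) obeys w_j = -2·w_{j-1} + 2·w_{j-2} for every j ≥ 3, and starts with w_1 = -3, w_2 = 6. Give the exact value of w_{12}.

Compute successive terms:
w_3 = -18  w_4 = 48  w_5 = -132  w_6 = 360  w_7 = -984  w_8 = 2688  w_9 = -7344  w_{10} = 20064  w_{11} = -54816  w_{12} = 149760.

149760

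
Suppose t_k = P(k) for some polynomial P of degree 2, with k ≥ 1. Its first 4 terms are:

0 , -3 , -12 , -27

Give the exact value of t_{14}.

-507

1st diffs: -3, -9, -15.
2nd diffs: -6, -6 (constant).
Newton forward-difference form: t_k = (-3)·C(k-1,1) + (-6)·C(k-1,2).
At k = 14: k-1 = 13, so t_{14} = -39 - 468 = -507.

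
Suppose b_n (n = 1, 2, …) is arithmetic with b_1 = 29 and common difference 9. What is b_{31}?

b_n = 29 + (n - 1)·9.
b_{31} = 29 + 30·9 = 299.

299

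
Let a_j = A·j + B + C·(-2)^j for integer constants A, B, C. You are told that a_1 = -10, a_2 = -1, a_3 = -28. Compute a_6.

At j = 1, 2, 3: A + B - 2C = -10; 2A + B + 4C = -1; 3A + B - 8C = -28.
Subtracting the first from the second: A + 6C = 9.
Subtracting the second from the third: A - 12C = -27.
Solving: C = 2, A = -3, then B = -3.
So a_j = -3·j + (-3) + 2·(-2)^j; at j=6 this is 107.

107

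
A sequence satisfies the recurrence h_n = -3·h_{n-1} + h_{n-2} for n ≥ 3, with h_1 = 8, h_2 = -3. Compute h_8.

Compute successive terms:
h_3 = 17; h_4 = -54; h_5 = 179; h_6 = -591; h_7 = 1952; h_8 = -6447.

-6447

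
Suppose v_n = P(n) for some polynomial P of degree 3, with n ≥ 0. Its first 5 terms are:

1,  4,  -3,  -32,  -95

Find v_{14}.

1st diffs: 3, -7, -29, -63.
2nd diffs: -10, -22, -34.
3rd diffs: -12, -12 (constant).
So v_n = -2n^3 + n^2 + 4n + 1.
Evaluating at n = 14 gives v_{14} = -5235.

-5235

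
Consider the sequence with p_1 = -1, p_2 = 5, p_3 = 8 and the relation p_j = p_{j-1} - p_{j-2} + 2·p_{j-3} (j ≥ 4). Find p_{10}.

53

p_4 = 1, p_5 = 3, p_6 = 18, p_7 = 17, p_8 = 5, p_9 = 24, p_{10} = 53.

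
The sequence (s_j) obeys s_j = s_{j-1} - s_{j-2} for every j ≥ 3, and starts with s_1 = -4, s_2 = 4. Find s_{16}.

Compute successive terms:
s_3 = 8; s_4 = 4; s_5 = -4; …; s_{13} = -4; s_{14} = 4; s_{15} = 8; s_{16} = 4.

4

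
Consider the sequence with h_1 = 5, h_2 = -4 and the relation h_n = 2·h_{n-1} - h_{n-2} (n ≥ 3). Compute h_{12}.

-94

Iterate the recurrence:
h_3 = -13; h_4 = -22; h_5 = -31; h_6 = -40; h_7 = -49; h_8 = -58; h_9 = -67; h_{10} = -76; h_{11} = -85; h_{12} = -94.
(Characteristic roots are 1 and 1.)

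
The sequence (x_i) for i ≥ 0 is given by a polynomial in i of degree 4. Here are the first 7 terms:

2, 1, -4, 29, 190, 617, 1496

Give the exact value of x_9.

1st diffs: -1, -5, 33, 161, 427, 879.
2nd diffs: -4, 38, 128, 266, 452.
3rd diffs: 42, 90, 138, 186.
4th diffs: 48, 48, 48 (constant).
So x_i = 2i^4 - 5i^3 - i^2 + 3i + 2.
Evaluating at i = 9 gives x_9 = 9425.

9425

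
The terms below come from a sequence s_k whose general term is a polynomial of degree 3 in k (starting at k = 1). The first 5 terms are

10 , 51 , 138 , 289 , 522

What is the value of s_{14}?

9279

1st diffs: 41, 87, 151, 233.
2nd diffs: 46, 64, 82.
3rd diffs: 18, 18 (constant).
So s_k = 3k^3 + 5k^2 + 5k - 3.
Evaluating at k = 14 gives s_{14} = 9279.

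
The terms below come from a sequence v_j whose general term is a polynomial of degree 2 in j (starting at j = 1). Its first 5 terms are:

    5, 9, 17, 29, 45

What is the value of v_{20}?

1st diffs: 4, 8, 12, 16.
2nd diffs: 4, 4, 4 (constant).
Newton forward-difference form: v_j = 5 + 4·C(j-1,1) + 4·C(j-1,2).
At j = 20: j-1 = 19, so v_{20} = 5 + 76 + 684 = 765.

765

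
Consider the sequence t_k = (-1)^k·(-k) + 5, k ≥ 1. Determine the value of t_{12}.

-7

(-1)^12 = 1; -k at k=12 is -12; so t_{12} = -7.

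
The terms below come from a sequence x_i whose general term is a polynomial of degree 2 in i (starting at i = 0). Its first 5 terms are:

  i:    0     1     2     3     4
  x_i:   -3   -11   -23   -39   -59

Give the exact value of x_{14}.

1st diffs: -8, -12, -16, -20.
2nd diffs: -4, -4, -4 (constant).
Newton forward-difference form: x_i = -3 + (-8)·C(i,1) + (-4)·C(i,2).
At i = 14: i = 14, so x_{14} = -3 - 112 - 364 = -479.

-479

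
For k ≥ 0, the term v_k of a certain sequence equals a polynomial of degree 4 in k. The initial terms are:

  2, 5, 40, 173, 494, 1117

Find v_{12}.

28550

1st diffs: 3, 35, 133, 321, 623.
2nd diffs: 32, 98, 188, 302.
3rd diffs: 66, 90, 114.
4th diffs: 24, 24 (constant).
Newton forward-difference form: v_k = 2 + 3·C(k,1) + 32·C(k,2) + 66·C(k,3) + 24·C(k,4).
At k = 12: k = 12, so v_{12} = 2 + 36 + 2112 + 14520 + 11880 = 28550.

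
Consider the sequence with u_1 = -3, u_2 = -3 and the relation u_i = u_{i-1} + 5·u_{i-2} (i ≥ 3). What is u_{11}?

u_3 = -18, u_4 = -33, u_5 = -123, u_6 = -288, u_7 = -903, u_8 = -2343, u_9 = -6858, u_{10} = -18573, u_{11} = -52863.

-52863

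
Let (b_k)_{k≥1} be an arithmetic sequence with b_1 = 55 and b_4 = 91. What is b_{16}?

Common difference d = (91 - 55) / (4 - 1) = 12.
b_k = 55 + (k - 1)·12.
b_{16} = 55 + 15·12 = 235.

235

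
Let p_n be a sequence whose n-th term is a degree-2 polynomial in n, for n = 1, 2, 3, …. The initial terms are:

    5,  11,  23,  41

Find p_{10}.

1st diffs: 6, 12, 18.
2nd diffs: 6, 6 (constant).
So p_n = 3n^2 - 3n + 5.
Evaluating at n = 10 gives p_{10} = 275.

275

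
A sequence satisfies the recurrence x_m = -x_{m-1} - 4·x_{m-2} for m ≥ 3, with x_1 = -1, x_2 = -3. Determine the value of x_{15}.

Iterate the recurrence:
x_3 = 7;  x_4 = 5;  x_5 = -33;  …;  x_{12} = -4187;  x_{13} = 3263;  x_{14} = 13485;  x_{15} = -26537.

-26537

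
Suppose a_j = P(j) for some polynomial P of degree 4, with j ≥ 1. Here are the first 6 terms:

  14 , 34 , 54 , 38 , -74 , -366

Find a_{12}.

1st diffs: 20, 20, -16, -112, -292.
2nd diffs: 0, -36, -96, -180.
3rd diffs: -36, -60, -84.
4th diffs: -24, -24 (constant).
Newton forward-difference form: a_j = 14 + 20·C(j-1,1) + (-36)·C(j-1,3) + (-24)·C(j-1,4).
At j = 12: j-1 = 11, so a_{12} = 14 + 220 - 5940 - 7920 = -13626.

-13626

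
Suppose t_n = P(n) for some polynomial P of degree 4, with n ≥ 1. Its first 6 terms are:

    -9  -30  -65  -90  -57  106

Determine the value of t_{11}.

1st diffs: -21, -35, -25, 33, 163.
2nd diffs: -14, 10, 58, 130.
3rd diffs: 24, 48, 72.
4th diffs: 24, 24 (constant).
So t_n = n^4 - 6n^3 + 4n^2 - 6n - 2.
Evaluating at n = 11 gives t_{11} = 7071.

7071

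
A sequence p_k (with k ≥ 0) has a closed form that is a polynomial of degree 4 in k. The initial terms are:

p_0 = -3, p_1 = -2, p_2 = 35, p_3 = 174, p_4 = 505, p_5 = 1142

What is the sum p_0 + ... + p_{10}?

1st diffs: 1, 37, 139, 331, 637.
2nd diffs: 36, 102, 192, 306.
3rd diffs: 66, 90, 114.
4th diffs: 24, 24 (constant).
Newton forward-difference form: p_k = -3 + 1·C(k,1) + 36·C(k,2) + 66·C(k,3) + 24·C(k,4).
Continuing: …, 2223, 3910, 6389, 9870, …, p_{10} = 14587.
Summing k = 0..10 (11 terms) gives 38830.

38830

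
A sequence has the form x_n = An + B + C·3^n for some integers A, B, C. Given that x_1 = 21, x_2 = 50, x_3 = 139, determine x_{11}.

885731

The three given values yield: A + B + 3C = 21; 2A + B + 9C = 50; 3A + B + 27C = 139.
Subtracting the first from the second: A + 6C = 29.
Subtracting the second from the third: A + 18C = 89.
Solving: C = 5, A = -1, then B = 7.
Hence x_{11} = -1·11 + 7 + 5·177147 = 885731.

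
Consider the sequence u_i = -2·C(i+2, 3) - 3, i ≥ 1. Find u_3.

-23

C(5, 3) = 10, so u_3 = -23.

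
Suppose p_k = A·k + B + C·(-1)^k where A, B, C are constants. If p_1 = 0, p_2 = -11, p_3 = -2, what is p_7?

The three given values yield: A + B - C = 0; 2A + B + C = -11; 3A + B - C = -2.
Subtracting the first from the second: A + 2C = -11.
Subtracting the second from the third: A - 2C = 9.
Solving: C = -5, A = -1, then B = -4.
Hence p_7 = -1·7 + (-4) + (-5)·(-1) = -6.

-6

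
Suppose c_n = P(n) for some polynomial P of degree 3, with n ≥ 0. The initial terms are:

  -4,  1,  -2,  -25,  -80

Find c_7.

-557

1st diffs: 5, -3, -23, -55.
2nd diffs: -8, -20, -32.
3rd diffs: -12, -12 (constant).
So c_n = -2n^3 + 2n^2 + 5n - 4.
Evaluating at n = 7 gives c_7 = -557.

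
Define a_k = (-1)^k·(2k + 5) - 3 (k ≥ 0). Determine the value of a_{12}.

(-1)^12 = 1; 2k + 5 at k=12 is 29; so a_{12} = 26.

26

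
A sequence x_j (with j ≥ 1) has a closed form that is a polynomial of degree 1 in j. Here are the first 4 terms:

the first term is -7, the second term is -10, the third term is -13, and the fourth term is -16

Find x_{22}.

-70

1st diffs: -3, -3, -3 (constant).
So x_j = -3j - 4.
Evaluating at j = 22 gives x_{22} = -70.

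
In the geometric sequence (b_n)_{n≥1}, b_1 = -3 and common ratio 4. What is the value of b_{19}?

-206158430208

b_n = (-3)·4^(n-1).
b_{19} = (-3)·4^18 = -206158430208.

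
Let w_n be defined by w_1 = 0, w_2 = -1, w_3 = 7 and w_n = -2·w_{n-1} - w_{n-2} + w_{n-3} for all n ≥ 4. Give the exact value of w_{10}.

131

Step forward from the initial values:
w_4 = -13  w_5 = 18  w_6 = -16  w_7 = 1  w_8 = 32  w_9 = -81  w_{10} = 131.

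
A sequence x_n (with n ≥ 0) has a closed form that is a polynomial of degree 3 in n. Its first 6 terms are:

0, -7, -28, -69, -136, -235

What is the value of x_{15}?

1st diffs: -7, -21, -41, -67, -99.
2nd diffs: -14, -20, -26, -32.
3rd diffs: -6, -6, -6 (constant).
Newton forward-difference form: x_n = (-7)·C(n,1) + (-14)·C(n,2) + (-6)·C(n,3).
At n = 15: n = 15, so x_{15} = -105 - 1470 - 2730 = -4305.

-4305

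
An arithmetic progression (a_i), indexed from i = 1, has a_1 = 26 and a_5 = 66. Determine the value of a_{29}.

306

Common difference d = (66 - 26) / (5 - 1) = 10.
a_i = 26 + (i - 1)·10.
a_{29} = 26 + 28·10 = 306.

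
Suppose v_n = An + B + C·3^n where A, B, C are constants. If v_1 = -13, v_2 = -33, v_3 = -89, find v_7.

At n = 1, 2, 3: A + B + 3C = -13; 2A + B + 9C = -33; 3A + B + 27C = -89.
Subtracting the first from the second: A + 6C = -20.
Subtracting the second from the third: A + 18C = -56.
Solving: C = -3, A = -2, then B = -2.
So v_n = -2·n + (-2) + (-3)·3^n; at n=7 this is -6577.

-6577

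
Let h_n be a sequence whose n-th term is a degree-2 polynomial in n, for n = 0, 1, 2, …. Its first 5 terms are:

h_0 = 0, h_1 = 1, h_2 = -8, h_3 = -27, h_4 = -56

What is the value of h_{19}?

1st diffs: 1, -9, -19, -29.
2nd diffs: -10, -10, -10 (constant).
Newton forward-difference form: h_n = 1·C(n,1) + (-10)·C(n,2).
At n = 19: n = 19, so h_{19} = 19 - 1710 = -1691.

-1691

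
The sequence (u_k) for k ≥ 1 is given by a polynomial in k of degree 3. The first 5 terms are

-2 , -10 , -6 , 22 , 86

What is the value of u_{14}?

1st diffs: -8, 4, 28, 64.
2nd diffs: 12, 24, 36.
3rd diffs: 12, 12 (constant).
Newton forward-difference form: u_k = -2 + (-8)·C(k-1,1) + 12·C(k-1,2) + 12·C(k-1,3).
At k = 14: k-1 = 13, so u_{14} = -2 - 104 + 936 + 3432 = 4262.

4262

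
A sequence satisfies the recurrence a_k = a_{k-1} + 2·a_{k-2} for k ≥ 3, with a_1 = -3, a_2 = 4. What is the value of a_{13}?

Applying the relation repeatedly:
a_3 = -2, a_4 = 6, a_5 = 2, …, a_{10} = 174, a_{11} = 338, a_{12} = 686, a_{13} = 1362.
(Characteristic roots are 2 and -1.)

1362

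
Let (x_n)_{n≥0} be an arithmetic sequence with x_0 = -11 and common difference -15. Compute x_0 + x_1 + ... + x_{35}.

x_n = -11 + (n - 0)·(-15).
x_{35} = -536; S = 36·(-11 + (-536))/2 = -9846.

-9846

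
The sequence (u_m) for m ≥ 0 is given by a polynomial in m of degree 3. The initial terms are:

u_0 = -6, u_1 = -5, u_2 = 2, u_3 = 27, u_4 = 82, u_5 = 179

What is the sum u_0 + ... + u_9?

1st diffs: 1, 7, 25, 55, 97.
2nd diffs: 6, 18, 30, 42.
3rd diffs: 12, 12, 12 (constant).
Newton forward-difference form: u_m = -6 + 1·C(m,1) + 6·C(m,2) + 12·C(m,3).
Continuing: 330, 547, 842, 1227.
Summing m = 0..9 (10 terms) gives 3225.

3225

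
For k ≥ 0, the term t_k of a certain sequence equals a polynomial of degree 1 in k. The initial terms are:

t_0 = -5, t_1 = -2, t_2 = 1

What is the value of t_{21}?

1st diffs: 3, 3 (constant).
So t_k = 3k - 5.
Evaluating at k = 21 gives t_{21} = 58.

58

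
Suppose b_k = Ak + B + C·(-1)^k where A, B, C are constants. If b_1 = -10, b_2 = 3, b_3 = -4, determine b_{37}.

98

Write the equations: A + B - C = -10; 2A + B + C = 3; 3A + B - C = -4.
Subtracting the first from the second: A + 2C = 13.
Subtracting the second from the third: A - 2C = -7.
Solving: C = 5, A = 3, then B = -8.
Therefore b_{37} = 111 + (-8) + 5·(-1) = 98.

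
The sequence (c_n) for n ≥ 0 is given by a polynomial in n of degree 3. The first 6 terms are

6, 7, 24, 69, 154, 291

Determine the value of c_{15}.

7161

1st diffs: 1, 17, 45, 85, 137.
2nd diffs: 16, 28, 40, 52.
3rd diffs: 12, 12, 12 (constant).
Newton forward-difference form: c_n = 6 + 1·C(n,1) + 16·C(n,2) + 12·C(n,3).
At n = 15: n = 15, so c_{15} = 6 + 15 + 1680 + 5460 = 7161.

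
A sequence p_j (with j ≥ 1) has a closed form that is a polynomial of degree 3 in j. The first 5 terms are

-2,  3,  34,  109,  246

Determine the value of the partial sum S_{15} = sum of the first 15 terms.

1st diffs: 5, 31, 75, 137.
2nd diffs: 26, 44, 62.
3rd diffs: 18, 18 (constant).
Newton forward-difference form: p_j = -2 + 5·C(j-1,1) + 26·C(j-1,2) + 18·C(j-1,3).
Continuing: …, 463, 778, 1209, 1774, …, p_{15} = 8986.
Summing j = 1..15 (15 terms) gives 36895.

36895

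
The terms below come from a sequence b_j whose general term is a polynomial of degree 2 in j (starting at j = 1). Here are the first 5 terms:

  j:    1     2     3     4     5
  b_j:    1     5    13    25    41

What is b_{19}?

685

1st diffs: 4, 8, 12, 16.
2nd diffs: 4, 4, 4 (constant).
So b_j = 2j^2 - 2j + 1.
Evaluating at j = 19 gives b_{19} = 685.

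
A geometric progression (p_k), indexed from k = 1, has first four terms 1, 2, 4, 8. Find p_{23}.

Common ratio r = 2.
p_k = 1·2^(k-1).
p_{23} = 1·2^22 = 4194304.

4194304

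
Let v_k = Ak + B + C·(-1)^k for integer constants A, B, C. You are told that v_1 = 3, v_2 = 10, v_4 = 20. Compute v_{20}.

Plug in k = 1, 2, 4: A + B - C = 3; 2A + B + C = 10; 4A + B + C = 20.
Subtracting the first from the second: A + 2C = 7.
Subtracting the second from the third: 2A = 10.
Solving: C = 1, A = 5, then B = -1.
Hence v_{20} = 5·20 + (-1) + 1·1 = 100.

100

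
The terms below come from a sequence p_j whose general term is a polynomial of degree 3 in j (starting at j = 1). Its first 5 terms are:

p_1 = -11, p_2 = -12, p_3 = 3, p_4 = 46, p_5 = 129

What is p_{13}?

1st diffs: -1, 15, 43, 83.
2nd diffs: 16, 28, 40.
3rd diffs: 12, 12 (constant).
Newton forward-difference form: p_j = -11 + (-1)·C(j-1,1) + 16·C(j-1,2) + 12·C(j-1,3).
At j = 13: j-1 = 12, so p_{13} = -11 - 12 + 1056 + 2640 = 3673.

3673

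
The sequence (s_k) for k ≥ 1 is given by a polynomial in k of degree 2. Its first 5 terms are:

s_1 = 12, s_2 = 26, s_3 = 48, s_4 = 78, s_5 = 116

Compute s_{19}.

1488

1st diffs: 14, 22, 30, 38.
2nd diffs: 8, 8, 8 (constant).
Newton forward-difference form: s_k = 12 + 14·C(k-1,1) + 8·C(k-1,2).
At k = 19: k-1 = 18, so s_{19} = 12 + 252 + 1224 = 1488.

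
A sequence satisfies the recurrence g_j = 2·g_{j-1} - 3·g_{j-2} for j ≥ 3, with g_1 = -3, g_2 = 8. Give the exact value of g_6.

-124

Compute successive terms:
g_3 = 25  g_4 = 26  g_5 = -23  g_6 = -124.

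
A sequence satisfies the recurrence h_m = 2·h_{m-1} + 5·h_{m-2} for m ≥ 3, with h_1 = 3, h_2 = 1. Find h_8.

Compute successive terms:
h_3 = 17, h_4 = 39, h_5 = 163, h_6 = 521, h_7 = 1857, h_8 = 6319.

6319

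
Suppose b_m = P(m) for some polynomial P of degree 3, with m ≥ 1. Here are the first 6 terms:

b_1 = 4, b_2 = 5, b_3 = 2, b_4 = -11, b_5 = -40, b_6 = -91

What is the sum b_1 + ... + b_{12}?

-3736

1st diffs: 1, -3, -13, -29, -51.
2nd diffs: -4, -10, -16, -22.
3rd diffs: -6, -6, -6 (constant).
So b_m = -m^3 + 4m^2 - 4m + 5.
Continuing: …, -170, -283, -436, -635, …, b_{12} = -1195.
Summing m = 1..12 (12 terms) gives -3736.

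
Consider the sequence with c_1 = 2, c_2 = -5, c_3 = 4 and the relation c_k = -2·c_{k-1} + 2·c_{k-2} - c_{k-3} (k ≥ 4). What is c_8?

-1205

c_4 = -20  c_5 = 53  c_6 = -150  c_7 = 426  c_8 = -1205.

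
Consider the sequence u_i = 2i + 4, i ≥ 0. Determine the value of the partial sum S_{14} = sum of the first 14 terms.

Over i = 0..13: Σi = 91.
Total = (2)·91 + (4)·14 = 238.

238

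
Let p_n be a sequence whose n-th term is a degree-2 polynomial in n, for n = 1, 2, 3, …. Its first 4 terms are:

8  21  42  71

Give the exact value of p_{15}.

918

1st diffs: 13, 21, 29.
2nd diffs: 8, 8 (constant).
Newton forward-difference form: p_n = 8 + 13·C(n-1,1) + 8·C(n-1,2).
At n = 15: n-1 = 14, so p_{15} = 8 + 182 + 728 = 918.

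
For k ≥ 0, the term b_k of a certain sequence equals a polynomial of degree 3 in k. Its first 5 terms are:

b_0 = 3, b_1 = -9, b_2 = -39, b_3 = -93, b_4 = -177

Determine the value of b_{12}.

-2649

1st diffs: -12, -30, -54, -84.
2nd diffs: -18, -24, -30.
3rd diffs: -6, -6 (constant).
Newton forward-difference form: b_k = 3 + (-12)·C(k,1) + (-18)·C(k,2) + (-6)·C(k,3).
At k = 12: k = 12, so b_{12} = 3 - 144 - 1188 - 1320 = -2649.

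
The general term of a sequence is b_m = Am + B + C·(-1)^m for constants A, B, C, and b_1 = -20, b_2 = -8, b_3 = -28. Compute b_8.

-32

Write the equations: A + B - C = -20; 2A + B + C = -8; 3A + B - C = -28.
Subtracting the first from the second: A + 2C = 12.
Subtracting the second from the third: A - 2C = -20.
Solving: C = 8, A = -4, then B = -8.
Therefore b_8 = -32 + (-8) + 8·1 = -32.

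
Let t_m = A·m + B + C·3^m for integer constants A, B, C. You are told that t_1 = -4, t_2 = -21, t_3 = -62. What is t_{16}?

-86093515

Plug in m = 1, 2, 3: A + B + 3C = -4; 2A + B + 9C = -21; 3A + B + 27C = -62.
Subtracting the first from the second: A + 6C = -17.
Subtracting the second from the third: A + 18C = -41.
Solving: C = -2, A = -5, then B = 7.
Therefore t_{16} = -80 + 7 + (-2)·43046721 = -86093515.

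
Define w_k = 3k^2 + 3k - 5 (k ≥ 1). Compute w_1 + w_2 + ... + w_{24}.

15480

Over k = 1..24: Σk = 300, Σk² = 4900.
Total = (3)·4900 + (3)·300 + (-5)·24 = 15480.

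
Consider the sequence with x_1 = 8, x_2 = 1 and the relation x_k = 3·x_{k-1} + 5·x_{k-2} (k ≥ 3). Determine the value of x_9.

186887

Compute successive terms:
x_3 = 43, x_4 = 134, x_5 = 617, x_6 = 2521, x_7 = 10648, x_8 = 44549, x_9 = 186887.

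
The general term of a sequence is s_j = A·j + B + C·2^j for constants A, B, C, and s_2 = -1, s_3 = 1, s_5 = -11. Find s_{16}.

At j = 2, 3, 5: 2A + B + 4C = -1; 3A + B + 8C = 1; 5A + B + 32C = -11.
Subtracting the first from the second: A + 4C = 2.
Subtracting the second from the third: 2A + 24C = -12.
Solving: C = -1, A = 6, then B = -9.
So s_j = 6·j + (-9) + (-1)·2^j; at j=16 this is -65449.

-65449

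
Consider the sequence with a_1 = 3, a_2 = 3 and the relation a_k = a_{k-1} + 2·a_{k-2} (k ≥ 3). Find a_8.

Step forward from the initial values:
a_3 = 9; a_4 = 15; a_5 = 33; a_6 = 63; a_7 = 129; a_8 = 255.
(Characteristic roots are 2 and -1.)

255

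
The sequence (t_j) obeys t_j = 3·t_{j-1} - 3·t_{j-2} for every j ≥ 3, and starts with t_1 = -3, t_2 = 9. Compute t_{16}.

59049

Iterate the recurrence:
t_3 = 36  t_4 = 81  t_5 = 135  …  t_{13} = -2187  t_{14} = 6561  t_{15} = 26244  t_{16} = 59049.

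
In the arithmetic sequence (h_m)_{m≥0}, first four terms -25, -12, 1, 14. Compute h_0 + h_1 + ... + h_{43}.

11198

Common difference d = 13.
h_m = -25 + (m - 0)·13.
h_{43} = 534; S = 44·(-25 + 534)/2 = 11198.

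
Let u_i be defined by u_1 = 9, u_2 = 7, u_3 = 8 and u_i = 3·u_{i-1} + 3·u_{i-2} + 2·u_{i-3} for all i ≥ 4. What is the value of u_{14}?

47572423

u_4 = 63, u_5 = 227, u_6 = 886, …, u_{11} = 801623, u_{12} = 3126790, u_{13} = 12196269, u_{14} = 47572423.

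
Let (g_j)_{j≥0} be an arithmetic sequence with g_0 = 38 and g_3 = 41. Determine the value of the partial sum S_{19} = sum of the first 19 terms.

Common difference d = (41 - 38) / (3 - 0) = 1.
g_j = 38 + (j - 0)·1.
g_{18} = 56; S = 19·(38 + 56)/2 = 893.

893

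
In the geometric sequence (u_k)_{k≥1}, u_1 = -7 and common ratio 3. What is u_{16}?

-100442349

u_k = (-7)·3^(k-1).
u_{16} = (-7)·3^15 = -100442349.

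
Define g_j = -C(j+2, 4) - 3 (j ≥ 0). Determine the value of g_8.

C(10, 4) = 210, so g_8 = -213.

-213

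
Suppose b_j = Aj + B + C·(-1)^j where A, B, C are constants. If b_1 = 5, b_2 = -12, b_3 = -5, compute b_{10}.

-52

Plug in j = 1, 2, 3: A + B - C = 5; 2A + B + C = -12; 3A + B - C = -5.
Subtracting the first from the second: A + 2C = -17.
Subtracting the second from the third: A - 2C = 7.
Solving: C = -6, A = -5, then B = 4.
So b_j = -5·j + 4 + (-6)·(-1)^j; at j=10 this is -52.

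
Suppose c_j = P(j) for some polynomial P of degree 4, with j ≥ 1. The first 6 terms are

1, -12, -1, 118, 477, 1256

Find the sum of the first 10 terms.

32041

1st diffs: -13, 11, 119, 359, 779.
2nd diffs: 24, 108, 240, 420.
3rd diffs: 84, 132, 180.
4th diffs: 48, 48 (constant).
Newton forward-difference form: c_j = 1 + (-13)·C(j-1,1) + 24·C(j-1,2) + 84·C(j-1,3) + 48·C(j-1,4).
Continuing: 2683, 5034, 8633, 13852.
Summing j = 1..10 (10 terms) gives 32041.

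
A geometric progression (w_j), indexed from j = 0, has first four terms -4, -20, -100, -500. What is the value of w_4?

-2500

Common ratio r = 5.
w_j = (-4)·5^(j-0).
w_4 = (-4)·5^4 = -2500.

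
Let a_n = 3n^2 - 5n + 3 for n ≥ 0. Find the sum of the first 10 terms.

Over n = 0..9: Σn = 45, Σn² = 285.
Total = (3)·285 + (-5)·45 + (3)·10 = 660.

660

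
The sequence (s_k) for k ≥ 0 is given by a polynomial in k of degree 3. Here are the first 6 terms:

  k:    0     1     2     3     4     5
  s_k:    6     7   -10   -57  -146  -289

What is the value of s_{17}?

-10585

1st diffs: 1, -17, -47, -89, -143.
2nd diffs: -18, -30, -42, -54.
3rd diffs: -12, -12, -12 (constant).
So s_k = -2k^3 - 3k^2 + 6k + 6.
Evaluating at k = 17 gives s_{17} = -10585.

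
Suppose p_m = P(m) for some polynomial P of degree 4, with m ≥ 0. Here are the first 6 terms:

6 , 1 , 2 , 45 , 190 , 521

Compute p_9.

1st diffs: -5, 1, 43, 145, 331.
2nd diffs: 6, 42, 102, 186.
3rd diffs: 36, 60, 84.
4th diffs: 24, 24 (constant).
So p_m = m^4 - 4m^2 - 2m + 6.
Evaluating at m = 9 gives p_9 = 6225.

6225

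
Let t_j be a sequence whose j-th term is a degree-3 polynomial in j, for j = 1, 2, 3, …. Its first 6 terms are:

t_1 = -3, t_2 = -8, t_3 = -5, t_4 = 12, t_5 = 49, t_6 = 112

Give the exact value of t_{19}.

1st diffs: -5, 3, 17, 37, 63.
2nd diffs: 8, 14, 20, 26.
3rd diffs: 6, 6, 6 (constant).
Newton forward-difference form: t_j = -3 + (-5)·C(j-1,1) + 8·C(j-1,2) + 6·C(j-1,3).
At j = 19: j-1 = 18, so t_{19} = -3 - 90 + 1224 + 4896 = 6027.

6027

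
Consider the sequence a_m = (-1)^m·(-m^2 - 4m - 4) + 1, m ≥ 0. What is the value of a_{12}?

-195

(-1)^12 = 1; -m^2 - 4m - 4 at m=12 is -196; so a_{12} = -195.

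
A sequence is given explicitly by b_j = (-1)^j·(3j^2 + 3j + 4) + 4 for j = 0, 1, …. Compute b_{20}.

1268

(-1)^20 = 1; 3j^2 + 3j + 4 at j=20 is 1264; so b_{20} = 1268.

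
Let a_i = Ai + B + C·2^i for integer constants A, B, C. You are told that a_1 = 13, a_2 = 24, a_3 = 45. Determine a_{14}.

At i = 1, 2, 3: A + B + 2C = 13; 2A + B + 4C = 24; 3A + B + 8C = 45.
Subtracting the first from the second: A + 2C = 11.
Subtracting the second from the third: A + 4C = 21.
Solving: C = 5, A = 1, then B = 2.
Hence a_{14} = 1·14 + 2 + 5·16384 = 81936.

81936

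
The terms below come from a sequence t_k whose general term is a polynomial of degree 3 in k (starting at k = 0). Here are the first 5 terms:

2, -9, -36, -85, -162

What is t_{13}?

-3105

1st diffs: -11, -27, -49, -77.
2nd diffs: -16, -22, -28.
3rd diffs: -6, -6 (constant).
So t_k = -k^3 - 5k^2 - 5k + 2.
Evaluating at k = 13 gives t_{13} = -3105.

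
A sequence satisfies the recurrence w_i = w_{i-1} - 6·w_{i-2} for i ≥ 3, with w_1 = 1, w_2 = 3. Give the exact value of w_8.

Step forward from the initial values:
w_3 = -3  w_4 = -21  w_5 = -3  w_6 = 123  w_7 = 141  w_8 = -597.

-597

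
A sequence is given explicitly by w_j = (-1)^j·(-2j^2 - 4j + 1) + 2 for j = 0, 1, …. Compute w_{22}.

-1053

(-1)^22 = 1; -2j^2 - 4j + 1 at j=22 is -1055; so w_{22} = -1053.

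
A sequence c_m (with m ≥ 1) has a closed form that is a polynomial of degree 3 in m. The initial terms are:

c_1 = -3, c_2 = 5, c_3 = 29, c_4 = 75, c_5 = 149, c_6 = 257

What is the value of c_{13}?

2469

1st diffs: 8, 24, 46, 74, 108.
2nd diffs: 16, 22, 28, 34.
3rd diffs: 6, 6, 6 (constant).
Newton forward-difference form: c_m = -3 + 8·C(m-1,1) + 16·C(m-1,2) + 6·C(m-1,3).
At m = 13: m-1 = 12, so c_{13} = -3 + 96 + 1056 + 1320 = 2469.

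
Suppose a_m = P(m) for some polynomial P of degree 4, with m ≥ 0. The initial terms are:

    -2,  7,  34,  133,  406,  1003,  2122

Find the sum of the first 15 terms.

1st diffs: 9, 27, 99, 273, 597, 1119.
2nd diffs: 18, 72, 174, 324, 522.
3rd diffs: 54, 102, 150, 198.
4th diffs: 48, 48, 48 (constant).
So a_m = 2m^4 - 3m^3 + 4m^2 + 6m - 2.
Continuing: …, 4009, 6958, 11311, 17458, …, a_{14} = 69466.
Summing m = 0..14 (15 terms) gives 226959.

226959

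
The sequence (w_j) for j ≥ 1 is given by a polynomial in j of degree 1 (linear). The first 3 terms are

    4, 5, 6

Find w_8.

11

1st diffs: 1, 1 (constant).
So w_j = j + 3.
Evaluating at j = 8 gives w_8 = 11.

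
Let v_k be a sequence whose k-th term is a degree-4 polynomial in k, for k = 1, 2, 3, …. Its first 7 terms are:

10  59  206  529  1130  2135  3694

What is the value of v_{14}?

47759

1st diffs: 49, 147, 323, 601, 1005, 1559.
2nd diffs: 98, 176, 278, 404, 554.
3rd diffs: 78, 102, 126, 150.
4th diffs: 24, 24, 24 (constant).
Newton forward-difference form: v_k = 10 + 49·C(k-1,1) + 98·C(k-1,2) + 78·C(k-1,3) + 24·C(k-1,4).
At k = 14: k-1 = 13, so v_{14} = 10 + 637 + 7644 + 22308 + 17160 = 47759.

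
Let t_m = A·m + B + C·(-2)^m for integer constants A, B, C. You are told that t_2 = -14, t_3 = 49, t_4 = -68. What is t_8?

-1256

The three given values yield: 2A + B + 4C = -14; 3A + B - 8C = 49; 4A + B + 16C = -68.
Subtracting the first from the second: A - 12C = 63.
Subtracting the second from the third: A + 24C = -117.
Solving: C = -5, A = 3, then B = 0.
Therefore t_8 = 24 + 0 + (-5)·256 = -1256.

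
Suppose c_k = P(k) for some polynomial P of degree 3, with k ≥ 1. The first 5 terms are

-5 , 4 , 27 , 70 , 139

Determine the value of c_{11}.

1435

1st diffs: 9, 23, 43, 69.
2nd diffs: 14, 20, 26.
3rd diffs: 6, 6 (constant).
So c_k = k^3 + k^2 - k - 6.
Evaluating at k = 11 gives c_{11} = 1435.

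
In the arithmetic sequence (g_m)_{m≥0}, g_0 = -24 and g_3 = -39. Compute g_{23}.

Common difference d = (-39 - (-24)) / (3 - 0) = -5.
g_m = -24 + (m - 0)·(-5).
g_{23} = -24 + 23·(-5) = -139.

-139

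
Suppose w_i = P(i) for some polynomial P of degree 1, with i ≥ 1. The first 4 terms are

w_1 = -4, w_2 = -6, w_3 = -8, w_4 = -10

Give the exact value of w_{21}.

1st diffs: -2, -2, -2 (constant).
So w_i = -2i - 2.
Evaluating at i = 21 gives w_{21} = -44.

-44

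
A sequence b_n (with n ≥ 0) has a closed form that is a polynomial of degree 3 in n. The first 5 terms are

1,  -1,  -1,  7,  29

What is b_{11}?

1079

1st diffs: -2, 0, 8, 22.
2nd diffs: 2, 8, 14.
3rd diffs: 6, 6 (constant).
Newton forward-difference form: b_n = 1 + (-2)·C(n,1) + 2·C(n,2) + 6·C(n,3).
At n = 11: n = 11, so b_{11} = 1 - 22 + 110 + 990 = 1079.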